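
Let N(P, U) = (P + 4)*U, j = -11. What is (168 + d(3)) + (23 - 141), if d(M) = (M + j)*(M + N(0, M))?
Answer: -70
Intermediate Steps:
N(P, U) = U*(4 + P) (N(P, U) = (4 + P)*U = U*(4 + P))
d(M) = 5*M*(-11 + M) (d(M) = (M - 11)*(M + M*(4 + 0)) = (-11 + M)*(M + M*4) = (-11 + M)*(M + 4*M) = (-11 + M)*(5*M) = 5*M*(-11 + M))
(168 + d(3)) + (23 - 141) = (168 + 5*3*(-11 + 3)) + (23 - 141) = (168 + 5*3*(-8)) - 118 = (168 - 120) - 118 = 48 - 118 = -70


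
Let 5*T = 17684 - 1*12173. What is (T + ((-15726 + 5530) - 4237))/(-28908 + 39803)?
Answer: -66654/54475 ≈ -1.2236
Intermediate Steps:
T = 5511/5 (T = (17684 - 1*12173)/5 = (17684 - 12173)/5 = (1/5)*5511 = 5511/5 ≈ 1102.2)
(T + ((-15726 + 5530) - 4237))/(-28908 + 39803) = (5511/5 + ((-15726 + 5530) - 4237))/(-28908 + 39803) = (5511/5 + (-10196 - 4237))/10895 = (5511/5 - 14433)*(1/10895) = -66654/5*1/10895 = -66654/54475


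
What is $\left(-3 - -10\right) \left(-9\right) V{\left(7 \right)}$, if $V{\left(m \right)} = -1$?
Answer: $63$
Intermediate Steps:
$\left(-3 - -10\right) \left(-9\right) V{\left(7 \right)} = \left(-3 - -10\right) \left(-9\right) \left(-1\right) = \left(-3 + 10\right) \left(-9\right) \left(-1\right) = 7 \left(-9\right) \left(-1\right) = \left(-63\right) \left(-1\right) = 63$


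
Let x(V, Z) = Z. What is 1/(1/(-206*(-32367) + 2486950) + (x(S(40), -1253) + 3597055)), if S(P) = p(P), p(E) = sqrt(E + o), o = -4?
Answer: 9154552/32917956390705 ≈ 2.7810e-7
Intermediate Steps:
p(E) = sqrt(-4 + E) (p(E) = sqrt(E - 4) = sqrt(-4 + E))
S(P) = sqrt(-4 + P)
1/(1/(-206*(-32367) + 2486950) + (x(S(40), -1253) + 3597055)) = 1/(1/(-206*(-32367) + 2486950) + (-1253 + 3597055)) = 1/(1/(6667602 + 2486950) + 3595802) = 1/(1/9154552 + 3595802) = 1/(32917956390705/9154552) = 9154552/32917956390705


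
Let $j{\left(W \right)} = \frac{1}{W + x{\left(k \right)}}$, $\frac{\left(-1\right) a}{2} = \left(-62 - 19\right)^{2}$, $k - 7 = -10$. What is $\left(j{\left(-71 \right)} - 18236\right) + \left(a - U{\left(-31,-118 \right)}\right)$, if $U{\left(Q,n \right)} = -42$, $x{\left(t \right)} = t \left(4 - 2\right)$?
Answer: $- \frac{2411333}{77} \approx -31316.0$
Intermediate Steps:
$k = -3$ ($k = 7 - 10 = -3$)
$x{\left(t \right)} = 2 t$ ($x{\left(t \right)} = t 2 = 2 t$)
$a = -13122$ ($a = - 2 \left(-62 - 19\right)^{2} = - 2 \left(-81\right)^{2} = \left(-2\right) 6561 = -13122$)
$j{\left(W \right)} = \frac{1}{-6 + W}$ ($j{\left(W \right)} = \frac{1}{W + 2 \left(-3\right)} = \frac{1}{W - 6} = \frac{1}{-6 + W}$)
$\left(j{\left(-71 \right)} - 18236\right) + \left(a - U{\left(-31,-118 \right)}\right) = \left(\frac{1}{-6 - 71} - 18236\right) - 13080 = \left(\frac{1}{-77} - 18236\right) + \left(-13122 + 42\right) = \left(- \frac{1}{77} - 18236\right) - 13080 = - \frac{1404173}{77} - 13080 = - \frac{2411333}{77}$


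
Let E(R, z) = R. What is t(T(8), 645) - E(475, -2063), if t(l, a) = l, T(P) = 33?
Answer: -442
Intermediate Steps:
t(T(8), 645) - E(475, -2063) = 33 - 1*475 = 33 - 475 = -442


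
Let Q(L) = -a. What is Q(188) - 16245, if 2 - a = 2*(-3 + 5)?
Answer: -16243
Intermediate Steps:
a = -2 (a = 2 - 2*(-3 + 5) = 2 - 2*2 = 2 - 1*4 = 2 - 4 = -2)
Q(L) = 2 (Q(L) = -1*(-2) = 2)
Q(188) - 16245 = 2 - 16245 = -16243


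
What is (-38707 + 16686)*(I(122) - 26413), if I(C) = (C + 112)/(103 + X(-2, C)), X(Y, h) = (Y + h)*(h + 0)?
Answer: 8575123289125/14743 ≈ 5.8164e+8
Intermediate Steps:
X(Y, h) = h*(Y + h) (X(Y, h) = (Y + h)*h = h*(Y + h))
I(C) = (112 + C)/(103 + C*(-2 + C)) (I(C) = (C + 112)/(103 + C*(-2 + C)) = (112 + C)/(103 + C*(-2 + C)))
(-38707 + 16686)*(I(122) - 26413) = (-38707 + 16686)*((112 + 122)/(103 + 122*(-2 + 122)) - 26413) = -22021*(234/(103 + 122*120) - 26413) = -22021*(234/(103 + 14640) - 26413) = -22021*(234/14743 - 26413) = -22021*(-389406625/14743) = 8575123289125/14743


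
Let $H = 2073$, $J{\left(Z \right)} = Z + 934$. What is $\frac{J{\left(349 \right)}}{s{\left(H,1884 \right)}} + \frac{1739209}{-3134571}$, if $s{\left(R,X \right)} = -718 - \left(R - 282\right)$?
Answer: $- \frac{8385329974}{7864638639} \approx -1.0662$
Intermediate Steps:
$J{\left(Z \right)} = 934 + Z$
$s{\left(R,X \right)} = -436 - R$ ($s{\left(R,X \right)} = -718 - \left(-282 + R\right) = -436 - R$)
$\frac{J{\left(349 \right)}}{s{\left(H,1884 \right)}} + \frac{1739209}{-3134571} = \frac{934 + 349}{-436 - 2073} + \frac{1739209}{-3134571} = \frac{1283}{-436 - 2073} + 1739209 \left(- \frac{1}{3134571}\right) = \frac{1283}{-2509} - \frac{1739209}{3134571} = 1283 \left(- \frac{1}{2509}\right) - \frac{1739209}{3134571} = - \frac{1283}{2509} - \frac{1739209}{3134571} = - \frac{8385329974}{7864638639}$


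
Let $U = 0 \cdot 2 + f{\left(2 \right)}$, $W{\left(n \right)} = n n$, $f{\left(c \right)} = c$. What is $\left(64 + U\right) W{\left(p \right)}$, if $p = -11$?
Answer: $7986$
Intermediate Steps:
$W{\left(n \right)} = n^{2}$
$U = 2$ ($U = 0 \cdot 2 + 2 = 0 + 2 = 2$)
$\left(64 + U\right) W{\left(p \right)} = \left(64 + 2\right) \left(-11\right)^{2} = 66 \cdot 121 = 7986$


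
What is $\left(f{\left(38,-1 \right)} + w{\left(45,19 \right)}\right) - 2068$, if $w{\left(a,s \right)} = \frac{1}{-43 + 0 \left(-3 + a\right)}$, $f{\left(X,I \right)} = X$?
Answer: $- \frac{87291}{43} \approx -2030.0$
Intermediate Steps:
$w{\left(a,s \right)} = - \frac{1}{43}$ ($w{\left(a,s \right)} = \frac{1}{-43 + 0} = \frac{1}{-43} = - \frac{1}{43}$)
$\left(f{\left(38,-1 \right)} + w{\left(45,19 \right)}\right) - 2068 = \left(38 - \frac{1}{43}\right) - 2068 = \frac{1633}{43} - 2068 = - \frac{87291}{43}$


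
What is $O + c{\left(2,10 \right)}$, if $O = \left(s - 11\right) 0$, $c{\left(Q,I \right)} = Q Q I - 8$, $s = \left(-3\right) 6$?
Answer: $32$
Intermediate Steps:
$s = -18$
$c{\left(Q,I \right)} = -8 + I Q^{2}$ ($c{\left(Q,I \right)} = Q^{2} I - 8 = I Q^{2} - 8 = -8 + I Q^{2}$)
$O = 0$ ($O = \left(-18 - 11\right) 0 = \left(-29\right) 0 = 0$)
$O + c{\left(2,10 \right)} = 0 - \left(8 - 10 \cdot 2^{2}\right) = 0 + \left(-8 + 10 \cdot 4\right) = 0 + \left(-8 + 40\right) = 0 + 32 = 32$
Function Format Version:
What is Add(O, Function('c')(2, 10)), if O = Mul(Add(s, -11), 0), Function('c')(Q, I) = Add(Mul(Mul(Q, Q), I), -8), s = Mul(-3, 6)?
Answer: 32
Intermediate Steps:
s = -18
Function('c')(Q, I) = Add(-8, Mul(I, Pow(Q, 2))) (Function('c')(Q, I) = Add(Mul(Pow(Q, 2), I), -8) = Add(Mul(I, Pow(Q, 2)), -8) = Add(-8, Mul(I, Pow(Q, 2))))
O = 0 (O = Mul(Add(-18, -11), 0) = Mul(-29, 0) = 0)
Add(O, Function('c')(2, 10)) = Add(0, Add(-8, Mul(10, Pow(2, 2)))) = Add(0, Add(-8, Mul(10, 4))) = Add(0, Add(-8, 40)) = Add(0, 32) = 32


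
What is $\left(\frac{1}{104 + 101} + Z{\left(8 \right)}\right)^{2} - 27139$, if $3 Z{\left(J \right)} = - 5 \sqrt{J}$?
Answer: $- \frac{10256243266}{378225} - \frac{4 \sqrt{2}}{123} \approx -27117.0$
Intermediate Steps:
$Z{\left(J \right)} = - \frac{5 \sqrt{J}}{3}$ ($Z{\left(J \right)} = \frac{\left(-5\right) \sqrt{J}}{3} = - \frac{5 \sqrt{J}}{3}$)
$\left(\frac{1}{104 + 101} + Z{\left(8 \right)}\right)^{2} - 27139 = \left(\frac{1}{104 + 101} - \frac{5 \sqrt{8}}{3}\right)^{2} - 27139 = \left(\frac{1}{205} - \frac{5 \cdot 2 \sqrt{2}}{3}\right)^{2} - 27139 = \left(\frac{1}{205} - \frac{10 \sqrt{2}}{3}\right)^{2} - 27139 = -27139 + \left(\frac{1}{205} - \frac{10 \sqrt{2}}{3}\right)^{2}$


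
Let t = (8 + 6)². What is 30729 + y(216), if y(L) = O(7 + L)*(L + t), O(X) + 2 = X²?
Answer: 20518253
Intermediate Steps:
O(X) = -2 + X²
t = 196 (t = 14² = 196)
y(L) = (-2 + (7 + L)²)*(196 + L) (y(L) = (-2 + (7 + L)²)*(L + 196) = (-2 + (7 + L)²)*(196 + L))
30729 + y(216) = 30729 + (-2 + (7 + 216)²)*(196 + 216) = 30729 + (-2 + 223²)*412 = 30729 + (-2 + 49729)*412 = 30729 + 49727*412 = 30729 + 20487524 = 20518253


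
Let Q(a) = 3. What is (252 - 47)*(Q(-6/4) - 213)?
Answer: -43050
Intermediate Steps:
(252 - 47)*(Q(-6/4) - 213) = (252 - 47)*(3 - 213) = 205*(-210) = -43050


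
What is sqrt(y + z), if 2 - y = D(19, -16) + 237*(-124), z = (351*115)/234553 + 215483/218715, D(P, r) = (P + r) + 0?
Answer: sqrt(77341301863403812703296905)/51300259395 ≈ 171.43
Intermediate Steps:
D(P, r) = P + r
z = 59370615074/51300259395 (z = 40365*(1/234553) + 215483*(1/218715) = 40365/234553 + 215483/218715 = 59370615074/51300259395 ≈ 1.1573)
y = 29387 (y = 2 - ((19 - 16) + 237*(-124)) = 2 - (3 - 29388) = 2 - 1*(-29385) = 2 + 29385 = 29387)
sqrt(y + z) = sqrt(29387 + 59370615074/51300259395) = sqrt(1507620093455939/51300259395) = sqrt(77341301863403812703296905)/51300259395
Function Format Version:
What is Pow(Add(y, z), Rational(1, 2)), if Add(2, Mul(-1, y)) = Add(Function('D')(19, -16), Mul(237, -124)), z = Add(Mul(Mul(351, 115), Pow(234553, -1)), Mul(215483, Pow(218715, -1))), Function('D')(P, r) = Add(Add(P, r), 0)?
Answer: Mul(Rational(1, 51300259395), Pow(77341301863403812703296905, Rational(1, 2))) ≈ 171.43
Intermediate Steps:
Function('D')(P, r) = Add(P, r)
z = Rational(59370615074, 51300259395) (z = Add(Mul(40365, Rational(1, 234553)), Mul(215483, Rational(1, 218715))) = Add(Rational(40365, 234553), Rational(215483, 218715)) = Rational(59370615074, 51300259395) ≈ 1.1573)
y = 29387 (y = Add(2, Mul(-1, Add(Add(19, -16), Mul(237, -124)))) = Add(2, Mul(-1, Add(3, -29388))) = Add(2, Mul(-1, -29385)) = Add(2, 29385) = 29387)
Pow(Add(y, z), Rational(1, 2)) = Pow(Add(29387, Rational(59370615074, 51300259395)), Rational(1, 2)) = Pow(Rational(1507620093455939, 51300259395), Rational(1, 2)) = Mul(Rational(1, 51300259395), Pow(77341301863403812703296905, Rational(1, 2)))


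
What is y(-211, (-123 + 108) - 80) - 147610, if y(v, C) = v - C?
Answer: -147726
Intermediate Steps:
y(-211, (-123 + 108) - 80) - 147610 = (-211 - ((-123 + 108) - 80)) - 147610 = (-211 - (-15 - 80)) - 147610 = (-211 - 1*(-95)) - 147610 = (-211 + 95) - 147610 = -116 - 147610 = -147726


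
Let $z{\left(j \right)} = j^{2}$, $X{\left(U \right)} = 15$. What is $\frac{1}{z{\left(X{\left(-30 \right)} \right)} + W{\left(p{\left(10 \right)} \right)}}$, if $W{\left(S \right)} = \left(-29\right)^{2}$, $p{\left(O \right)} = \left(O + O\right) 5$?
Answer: $\frac{1}{1066} \approx 0.00093809$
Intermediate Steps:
$p{\left(O \right)} = 10 O$ ($p{\left(O \right)} = 2 O 5 = 10 O$)
$W{\left(S \right)} = 841$
$\frac{1}{z{\left(X{\left(-30 \right)} \right)} + W{\left(p{\left(10 \right)} \right)}} = \frac{1}{15^{2} + 841} = \frac{1}{225 + 841} = \frac{1}{1066}$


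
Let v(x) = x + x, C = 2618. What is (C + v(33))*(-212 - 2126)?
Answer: -6275192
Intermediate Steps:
v(x) = 2*x
(C + v(33))*(-212 - 2126) = (2618 + 2*33)*(-212 - 2126) = (2618 + 66)*(-2338) = 2684*(-2338) = -6275192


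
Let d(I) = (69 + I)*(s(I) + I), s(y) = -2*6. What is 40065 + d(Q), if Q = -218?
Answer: 74335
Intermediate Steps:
s(y) = -12
d(I) = (-12 + I)*(69 + I) (d(I) = (69 + I)*(-12 + I) = (-12 + I)*(69 + I))
40065 + d(Q) = 40065 + (-828 + (-218)² + 57*(-218)) = 40065 + (-828 + 47524 - 12426) = 40065 + 34270 = 74335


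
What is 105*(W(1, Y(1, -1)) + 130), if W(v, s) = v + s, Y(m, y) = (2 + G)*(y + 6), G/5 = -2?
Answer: 9555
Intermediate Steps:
G = -10 (G = 5*(-2) = -10)
Y(m, y) = -48 - 8*y (Y(m, y) = (2 - 10)*(y + 6) = -8*(6 + y) = -48 - 8*y)
W(v, s) = s + v
105*(W(1, Y(1, -1)) + 130) = 105*(((-48 - 8*(-1)) + 1) + 130) = 105*(((-48 + 8) + 1) + 130) = 105*((-40 + 1) + 130) = 105*(-39 + 130) = 105*91 = 9555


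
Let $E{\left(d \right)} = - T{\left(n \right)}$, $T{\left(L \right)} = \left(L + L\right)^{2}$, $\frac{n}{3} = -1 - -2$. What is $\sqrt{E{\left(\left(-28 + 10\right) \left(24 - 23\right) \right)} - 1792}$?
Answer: $2 i \sqrt{457} \approx 42.755 i$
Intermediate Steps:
$n = 3$ ($n = 3 \left(-1 - -2\right) = 3 \left(-1 + 2\right) = 3 \cdot 1 = 3$)
$T{\left(L \right)} = 4 L^{2}$ ($T{\left(L \right)} = \left(2 L\right)^{2} = 4 L^{2}$)
$E{\left(d \right)} = -36$ ($E{\left(d \right)} = - 4 \cdot 3^{2} = - 4 \cdot 9 = \left(-1\right) 36 = -36$)
$\sqrt{E{\left(\left(-28 + 10\right) \left(24 - 23\right) \right)} - 1792} = \sqrt{-36 - 1792} = \sqrt{-1828} = 2 i \sqrt{457}$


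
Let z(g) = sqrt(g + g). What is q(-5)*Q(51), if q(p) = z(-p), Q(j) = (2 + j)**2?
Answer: 2809*sqrt(10) ≈ 8882.8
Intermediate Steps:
z(g) = sqrt(2)*sqrt(g) (z(g) = sqrt(2*g) = sqrt(2)*sqrt(g))
q(p) = sqrt(2)*sqrt(-p)
q(-5)*Q(51) = (sqrt(2)*sqrt(-1*(-5)))*(2 + 51)**2 = (sqrt(2)*sqrt(5))*53**2 = sqrt(10)*2809 = 2809*sqrt(10)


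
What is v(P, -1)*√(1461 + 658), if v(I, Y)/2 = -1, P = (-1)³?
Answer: -2*√2119 ≈ -92.065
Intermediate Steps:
P = -1
v(I, Y) = -2 (v(I, Y) = 2*(-1) = -2)
v(P, -1)*√(1461 + 658) = -2*√(1461 + 658) = -2*√2119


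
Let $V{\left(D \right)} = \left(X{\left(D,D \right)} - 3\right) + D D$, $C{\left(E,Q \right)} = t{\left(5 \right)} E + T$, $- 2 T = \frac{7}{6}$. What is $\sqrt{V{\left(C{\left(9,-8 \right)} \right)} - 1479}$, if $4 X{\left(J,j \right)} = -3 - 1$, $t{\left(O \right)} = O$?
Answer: $\frac{\sqrt{70537}}{12} \approx 22.132$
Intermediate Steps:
$X{\left(J,j \right)} = -1$ ($X{\left(J,j \right)} = \frac{-3 - 1}{4} = \frac{1}{4} \left(-4\right) = -1$)
$T = - \frac{7}{12}$ ($T = - \frac{7 \cdot \frac{1}{6}}{2} = \left(- \frac{1}{2}\right) \frac{7}{6} = - \frac{7}{12} \approx -0.58333$)
$C{\left(E,Q \right)} = - \frac{7}{12} + 5 E$ ($C{\left(E,Q \right)} = 5 E - \frac{7}{12} = - \frac{7}{12} + 5 E$)
$V{\left(D \right)} = -4 + D^{2}$ ($V{\left(D \right)} = \left(-1 - 3\right) + D D = \left(-1 - 3\right) + D^{2} = -4 + D^{2}$)
$\sqrt{V{\left(C{\left(9,-8 \right)} \right)} - 1479} = \sqrt{\left(-4 + \left(- \frac{7}{12} + 5 \cdot 9\right)^{2}\right) - 1479} = \sqrt{\left(-4 + \left(- \frac{7}{12} + 45\right)^{2}\right) - 1479} = \sqrt{\left(-4 + \left(\frac{533}{12}\right)^{2}\right) - 1479} = \sqrt{\left(-4 + \frac{284089}{144}\right) - 1479} = \sqrt{\frac{283513}{144} - 1479} = \sqrt{\frac{70537}{144}} = \frac{\sqrt{70537}}{12}$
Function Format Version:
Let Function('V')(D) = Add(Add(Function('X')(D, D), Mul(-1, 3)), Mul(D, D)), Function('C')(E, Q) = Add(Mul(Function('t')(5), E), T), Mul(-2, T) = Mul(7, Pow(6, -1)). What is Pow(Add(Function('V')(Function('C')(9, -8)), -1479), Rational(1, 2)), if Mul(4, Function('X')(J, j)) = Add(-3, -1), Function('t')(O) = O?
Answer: Mul(Rational(1, 12), Pow(70537, Rational(1, 2))) ≈ 22.132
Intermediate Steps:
Function('X')(J, j) = -1 (Function('X')(J, j) = Mul(Rational(1, 4), Add(-3, -1)) = Mul(Rational(1, 4), -4) = -1)
T = Rational(-7, 12) (T = Mul(Rational(-1, 2), Mul(7, Pow(6, -1))) = Mul(Rational(-1, 2), Mul(7, Rational(1, 6))) = Mul(Rational(-1, 2), Rational(7, 6)) = Rational(-7, 12) ≈ -0.58333)
Function('C')(E, Q) = Add(Rational(-7, 12), Mul(5, E)) (Function('C')(E, Q) = Add(Mul(5, E), Rational(-7, 12)) = Add(Rational(-7, 12), Mul(5, E)))
Function('V')(D) = Add(-4, Pow(D, 2)) (Function('V')(D) = Add(Add(-1, Mul(-1, 3)), Mul(D, D)) = Add(Add(-1, -3), Pow(D, 2)) = Add(-4, Pow(D, 2)))
Pow(Add(Function('V')(Function('C')(9, -8)), -1479), Rational(1, 2)) = Pow(Add(Add(-4, Pow(Add(Rational(-7, 12), Mul(5, 9)), 2)), -1479), Rational(1, 2)) = Pow(Add(Add(-4, Pow(Add(Rational(-7, 12), 45), 2)), -1479), Rational(1, 2)) = Pow(Add(Add(-4, Pow(Rational(533, 12), 2)), -1479), Rational(1, 2)) = Pow(Add(Add(-4, Rational(284089, 144)), -1479), Rational(1, 2)) = Pow(Add(Rational(283513, 144), -1479), Rational(1, 2)) = Pow(Rational(70537, 144), Rational(1, 2)) = Mul(Rational(1, 12), Pow(70537, Rational(1, 2)))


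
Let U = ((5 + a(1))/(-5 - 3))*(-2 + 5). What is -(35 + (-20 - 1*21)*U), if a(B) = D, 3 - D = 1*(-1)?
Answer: -1387/8 ≈ -173.38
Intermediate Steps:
D = 4 (D = 3 - (-1) = 3 - 1*(-1) = 3 + 1 = 4)
a(B) = 4
U = -27/8 (U = ((5 + 4)/(-5 - 3))*(-2 + 5) = (9/(-8))*3 = (9*(-⅛))*3 = -9/8*3 = -27/8 ≈ -3.3750)
-(35 + (-20 - 1*21)*U) = -(35 + (-20 - 1*21)*(-27/8)) = -(35 + (-20 - 21)*(-27/8)) = -(35 - 41*(-27/8)) = -(35 + 1107/8) = -1*1387/8 = -1387/8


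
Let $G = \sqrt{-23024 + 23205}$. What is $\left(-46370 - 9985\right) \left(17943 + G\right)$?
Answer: $-1011177765 - 56355 \sqrt{181} \approx -1.0119 \cdot 10^{9}$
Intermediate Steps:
$G = \sqrt{181} \approx 13.454$
$\left(-46370 - 9985\right) \left(17943 + G\right) = \left(-46370 - 9985\right) \left(17943 + \sqrt{181}\right) = - 56355 \left(17943 + \sqrt{181}\right) = -1011177765 - 56355 \sqrt{181}$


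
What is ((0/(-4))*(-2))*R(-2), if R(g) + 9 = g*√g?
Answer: 0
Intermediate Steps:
R(g) = -9 + g^(3/2) (R(g) = -9 + g*√g = -9 + g^(3/2))
((0/(-4))*(-2))*R(-2) = ((0/(-4))*(-2))*(-9 + (-2)^(3/2)) = ((0*(-¼))*(-2))*(-9 - 2*I*√2) = (0*(-2))*(-9 - 2*I*√2) = 0*(-9 - 2*I*√2) = 0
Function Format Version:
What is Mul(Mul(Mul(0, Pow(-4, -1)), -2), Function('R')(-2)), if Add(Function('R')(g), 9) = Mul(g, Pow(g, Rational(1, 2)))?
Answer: 0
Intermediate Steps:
Function('R')(g) = Add(-9, Pow(g, Rational(3, 2))) (Function('R')(g) = Add(-9, Mul(g, Pow(g, Rational(1, 2)))) = Add(-9, Pow(g, Rational(3, 2))))
Mul(Mul(Mul(0, Pow(-4, -1)), -2), Function('R')(-2)) = Mul(Mul(Mul(0, Pow(-4, -1)), -2), Add(-9, Pow(-2, Rational(3, 2)))) = Mul(Mul(Mul(0, Rational(-1, 4)), -2), Add(-9, Mul(-2, I, Pow(2, Rational(1, 2))))) = Mul(Mul(0, -2), Add(-9, Mul(-2, I, Pow(2, Rational(1, 2))))) = Mul(0, Add(-9, Mul(-2, I, Pow(2, Rational(1, 2))))) = 0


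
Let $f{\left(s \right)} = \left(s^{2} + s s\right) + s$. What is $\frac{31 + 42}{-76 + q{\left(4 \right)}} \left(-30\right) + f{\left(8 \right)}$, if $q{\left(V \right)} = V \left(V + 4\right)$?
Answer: $\frac{4087}{22} \approx 185.77$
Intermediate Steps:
$q{\left(V \right)} = V \left(4 + V\right)$
$f{\left(s \right)} = s + 2 s^{2}$ ($f{\left(s \right)} = \left(s^{2} + s^{2}\right) + s = 2 s^{2} + s = s + 2 s^{2}$)
$\frac{31 + 42}{-76 + q{\left(4 \right)}} \left(-30\right) + f{\left(8 \right)} = \frac{31 + 42}{-76 + 4 \left(4 + 4\right)} \left(-30\right) + 8 \left(1 + 2 \cdot 8\right) = \frac{73}{-76 + 4 \cdot 8} \left(-30\right) + 8 \left(1 + 16\right) = \frac{73}{-76 + 32} \left(-30\right) + 8 \cdot 17 = \frac{73}{-44} \left(-30\right) + 136 = 73 \left(- \frac{1}{44}\right) \left(-30\right) + 136 = \left(- \frac{73}{44}\right) \left(-30\right) + 136 = \frac{1095}{22} + 136 = \frac{4087}{22}$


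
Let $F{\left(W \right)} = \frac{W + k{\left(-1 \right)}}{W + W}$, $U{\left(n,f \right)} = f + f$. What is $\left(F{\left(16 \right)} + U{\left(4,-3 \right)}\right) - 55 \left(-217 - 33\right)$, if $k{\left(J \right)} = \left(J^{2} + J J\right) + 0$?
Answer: $\frac{219913}{16} \approx 13745.0$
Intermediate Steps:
$U{\left(n,f \right)} = 2 f$
$k{\left(J \right)} = 2 J^{2}$ ($k{\left(J \right)} = \left(J^{2} + J^{2}\right) + 0 = 2 J^{2} + 0 = 2 J^{2}$)
$F{\left(W \right)} = \frac{2 + W}{2 W}$ ($F{\left(W \right)} = \frac{W + 2 \left(-1\right)^{2}}{W + W} = \frac{W + 2 \cdot 1}{2 W} = \left(W + 2\right) \frac{1}{2 W} = \left(2 + W\right) \frac{1}{2 W} = \frac{2 + W}{2 W}$)
$\left(F{\left(16 \right)} + U{\left(4,-3 \right)}\right) - 55 \left(-217 - 33\right) = \left(\frac{2 + 16}{2 \cdot 16} + 2 \left(-3\right)\right) - 55 \left(-217 - 33\right) = \left(\frac{1}{2} \cdot \frac{1}{16} \cdot 18 - 6\right) - -13750 = \left(\frac{9}{16} - 6\right) + 13750 = - \frac{87}{16} + 13750 = \frac{219913}{16}$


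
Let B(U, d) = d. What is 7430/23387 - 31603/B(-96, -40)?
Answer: 739396561/935480 ≈ 790.39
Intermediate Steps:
7430/23387 - 31603/B(-96, -40) = 7430/23387 - 31603/(-40) = 7430*(1/23387) - 31603*(-1/40) = 7430/23387 + 31603/40 = 739396561/935480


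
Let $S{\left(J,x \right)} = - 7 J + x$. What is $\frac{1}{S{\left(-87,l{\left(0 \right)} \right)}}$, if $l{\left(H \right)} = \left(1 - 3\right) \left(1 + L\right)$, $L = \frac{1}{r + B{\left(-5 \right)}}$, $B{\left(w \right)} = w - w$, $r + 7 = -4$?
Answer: $\frac{11}{6679} \approx 0.001647$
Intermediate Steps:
$r = -11$ ($r = -7 - 4 = -11$)
$B{\left(w \right)} = 0$
$L = - \frac{1}{11}$ ($L = \frac{1}{-11 + 0} = \frac{1}{-11} = - \frac{1}{11} \approx -0.090909$)
$l{\left(H \right)} = - \frac{20}{11}$ ($l{\left(H \right)} = \left(1 - 3\right) \left(1 - \frac{1}{11}\right) = \left(-2\right) \frac{10}{11} = - \frac{20}{11}$)
$S{\left(J,x \right)} = x - 7 J$
$\frac{1}{S{\left(-87,l{\left(0 \right)} \right)}} = \frac{1}{- \frac{20}{11} - -609} = \frac{1}{- \frac{20}{11} + 609} = \frac{1}{\frac{6679}{11}} = \frac{11}{6679}$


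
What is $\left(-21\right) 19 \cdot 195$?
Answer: $-77805$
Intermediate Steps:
$\left(-21\right) 19 \cdot 195 = \left(-399\right) 195 = -77805$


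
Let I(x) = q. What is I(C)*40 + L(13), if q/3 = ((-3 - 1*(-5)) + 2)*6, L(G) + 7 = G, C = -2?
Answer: 2886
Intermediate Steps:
L(G) = -7 + G
q = 72 (q = 3*(((-3 - 1*(-5)) + 2)*6) = 3*(((-3 + 5) + 2)*6) = 3*((2 + 2)*6) = 3*(4*6) = 3*24 = 72)
I(x) = 72
I(C)*40 + L(13) = 72*40 + (-7 + 13) = 2880 + 6 = 2886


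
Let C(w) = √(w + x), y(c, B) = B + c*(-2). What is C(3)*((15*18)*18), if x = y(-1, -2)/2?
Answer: 4860*√3 ≈ 8417.8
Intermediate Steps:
y(c, B) = B - 2*c
x = 0 (x = (-2 - 2*(-1))/2 = (-2 + 2)*(½) = 0*(½) = 0)
C(w) = √w (C(w) = √(w + 0) = √w)
C(3)*((15*18)*18) = √3*((15*18)*18) = √3*(270*18) = √3*4860 = 4860*√3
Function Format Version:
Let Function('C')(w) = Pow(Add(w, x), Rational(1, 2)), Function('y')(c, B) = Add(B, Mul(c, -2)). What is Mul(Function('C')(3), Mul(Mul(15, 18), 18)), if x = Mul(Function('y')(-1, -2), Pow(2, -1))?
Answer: Mul(4860, Pow(3, Rational(1, 2))) ≈ 8417.8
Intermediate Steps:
Function('y')(c, B) = Add(B, Mul(-2, c))
x = 0 (x = Mul(Add(-2, Mul(-2, -1)), Pow(2, -1)) = Mul(Add(-2, 2), Rational(1, 2)) = Mul(0, Rational(1, 2)) = 0)
Function('C')(w) = Pow(w, Rational(1, 2)) (Function('C')(w) = Pow(Add(w, 0), Rational(1, 2)) = Pow(w, Rational(1, 2)))
Mul(Function('C')(3), Mul(Mul(15, 18), 18)) = Mul(Pow(3, Rational(1, 2)), Mul(Mul(15, 18), 18)) = Mul(Pow(3, Rational(1, 2)), Mul(270, 18)) = Mul(Pow(3, Rational(1, 2)), 4860) = Mul(4860, Pow(3, Rational(1, 2)))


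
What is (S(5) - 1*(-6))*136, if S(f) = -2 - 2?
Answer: 272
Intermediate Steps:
S(f) = -4
(S(5) - 1*(-6))*136 = (-4 - 1*(-6))*136 = (-4 + 6)*136 = 2*136 = 272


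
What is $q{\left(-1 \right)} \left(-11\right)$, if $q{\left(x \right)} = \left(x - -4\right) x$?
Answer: $33$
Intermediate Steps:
$q{\left(x \right)} = x \left(4 + x\right)$ ($q{\left(x \right)} = \left(x + 4\right) x = \left(4 + x\right) x = x \left(4 + x\right)$)
$q{\left(-1 \right)} \left(-11\right) = - (4 - 1) \left(-11\right) = \left(-1\right) 3 \left(-11\right) = \left(-3\right) \left(-11\right) = 33$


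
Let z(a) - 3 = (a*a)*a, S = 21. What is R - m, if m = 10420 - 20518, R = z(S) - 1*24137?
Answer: -4775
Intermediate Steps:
z(a) = 3 + a³ (z(a) = 3 + (a*a)*a = 3 + a²*a = 3 + a³)
R = -14873 (R = (3 + 21³) - 1*24137 = (3 + 9261) - 24137 = 9264 - 24137 = -14873)
m = -10098
R - m = -14873 - 1*(-10098) = -14873 + 10098 = -4775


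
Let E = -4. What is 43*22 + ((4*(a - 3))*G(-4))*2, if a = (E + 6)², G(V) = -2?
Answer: 930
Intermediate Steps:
a = 4 (a = (-4 + 6)² = 2² = 4)
43*22 + ((4*(a - 3))*G(-4))*2 = 43*22 + ((4*(4 - 3))*(-2))*2 = 946 + ((4*1)*(-2))*2 = 946 + (4*(-2))*2 = 946 - 8*2 = 946 - 16 = 930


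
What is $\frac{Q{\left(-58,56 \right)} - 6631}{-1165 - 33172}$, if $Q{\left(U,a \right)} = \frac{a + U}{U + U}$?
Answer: $\frac{384597}{1991546} \approx 0.19311$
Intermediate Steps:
$Q{\left(U,a \right)} = \frac{U + a}{2 U}$
$\frac{Q{\left(-58,56 \right)} - 6631}{-1165 - 33172} = \frac{\frac{-58 + 56}{2 \left(-58\right)} - 6631}{-1165 - 33172} = \frac{\frac{1}{2} \left(- \frac{1}{58}\right) \left(-2\right) - 6631}{-34337} = \left(\frac{1}{58} - 6631\right) \left(- \frac{1}{34337}\right) = \left(- \frac{384597}{58}\right) \left(- \frac{1}{34337}\right) = \frac{384597}{1991546}$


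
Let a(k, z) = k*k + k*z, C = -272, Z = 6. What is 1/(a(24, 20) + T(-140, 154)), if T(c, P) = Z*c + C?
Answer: -1/56 ≈ -0.017857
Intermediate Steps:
T(c, P) = -272 + 6*c (T(c, P) = 6*c - 272 = -272 + 6*c)
a(k, z) = k**2 + k*z
1/(a(24, 20) + T(-140, 154)) = 1/(24*(24 + 20) + (-272 + 6*(-140))) = 1/(24*44 + (-272 - 840)) = 1/(1056 - 1112) = 1/(-56) = -1/56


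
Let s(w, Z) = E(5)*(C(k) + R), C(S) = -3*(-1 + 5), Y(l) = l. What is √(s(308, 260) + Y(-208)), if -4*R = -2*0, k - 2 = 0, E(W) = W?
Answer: 2*I*√67 ≈ 16.371*I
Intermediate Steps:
k = 2 (k = 2 + 0 = 2)
C(S) = -12 (C(S) = -3*4 = -12)
R = 0 (R = -(-1)*0/2 = -¼*0 = 0)
s(w, Z) = -60 (s(w, Z) = 5*(-12 + 0) = 5*(-12) = -60)
√(s(308, 260) + Y(-208)) = √(-60 - 208) = √(-268) = 2*I*√67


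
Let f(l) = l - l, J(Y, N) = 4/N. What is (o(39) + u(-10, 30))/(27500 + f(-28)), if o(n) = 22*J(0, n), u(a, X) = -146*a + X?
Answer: 29099/536250 ≈ 0.054264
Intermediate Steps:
u(a, X) = X - 146*a
o(n) = 88/n (o(n) = 22*(4/n) = 88/n)
f(l) = 0
(o(39) + u(-10, 30))/(27500 + f(-28)) = (88/39 + (30 - 146*(-10)))/(27500 + 0) = (88*(1/39) + (30 + 1460))/27500 = (88/39 + 1490)*(1/27500) = (58198/39)*(1/27500) = 29099/536250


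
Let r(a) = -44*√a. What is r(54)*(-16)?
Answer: 2112*√6 ≈ 5173.3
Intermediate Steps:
r(54)*(-16) = -132*√6*(-16) = 2112*√6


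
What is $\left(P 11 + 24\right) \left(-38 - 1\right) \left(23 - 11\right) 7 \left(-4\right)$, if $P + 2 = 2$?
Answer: $314496$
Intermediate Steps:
$P = 0$ ($P = -2 + 2 = 0$)
$\left(P 11 + 24\right) \left(-38 - 1\right) \left(23 - 11\right) 7 \left(-4\right) = \left(0 \cdot 11 + 24\right) \left(-38 - 1\right) \left(23 - 11\right) 7 \left(-4\right) = \left(0 + 24\right) \left(-39\right) \left(23 - 11\right) \left(-28\right) = 24 \left(-39\right) 12 \left(-28\right) = \left(-936\right) 12 \left(-28\right) = \left(-11232\right) \left(-28\right) = 314496$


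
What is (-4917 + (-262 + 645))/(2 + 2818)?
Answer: -2267/1410 ≈ -1.6078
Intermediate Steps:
(-4917 + (-262 + 645))/(2 + 2818) = (-4917 + 383)/2820 = -4534*1/2820 = -2267/1410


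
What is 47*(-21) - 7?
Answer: -994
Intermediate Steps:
47*(-21) - 7 = -987 - 7 = -994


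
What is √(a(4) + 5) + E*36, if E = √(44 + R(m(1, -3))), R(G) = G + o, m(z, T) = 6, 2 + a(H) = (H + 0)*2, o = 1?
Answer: √11 + 36*√51 ≈ 260.41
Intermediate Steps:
a(H) = -2 + 2*H (a(H) = -2 + (H + 0)*2 = -2 + H*2 = -2 + 2*H)
R(G) = 1 + G (R(G) = G + 1 = 1 + G)
E = √51 (E = √(44 + (1 + 6)) = √(44 + 7) = √51 ≈ 7.1414)
√(a(4) + 5) + E*36 = √((-2 + 2*4) + 5) + √51*36 = √((-2 + 8) + 5) + 36*√51 = √(6 + 5) + 36*√51 = √11 + 36*√51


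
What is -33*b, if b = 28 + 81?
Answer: -3597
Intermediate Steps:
b = 109
-33*b = -33*109 = -3597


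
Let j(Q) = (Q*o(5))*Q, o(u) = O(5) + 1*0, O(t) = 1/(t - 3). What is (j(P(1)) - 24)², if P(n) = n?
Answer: 2209/4 ≈ 552.25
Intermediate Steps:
O(t) = 1/(-3 + t)
o(u) = ½ (o(u) = 1/(-3 + 5) + 1*0 = 1/2 + 0 = ½ + 0 = ½)
j(Q) = Q²/2 (j(Q) = (Q*(½))*Q = (Q/2)*Q = Q²/2)
(j(P(1)) - 24)² = ((½)*1² - 24)² = ((½)*1 - 24)² = (½ - 24)² = (-47/2)² = 2209/4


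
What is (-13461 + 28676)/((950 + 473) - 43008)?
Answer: -3043/8317 ≈ -0.36588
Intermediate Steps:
(-13461 + 28676)/((950 + 473) - 43008) = 15215/(1423 - 43008) = 15215/(-41585) = 15215*(-1/41585) = -3043/8317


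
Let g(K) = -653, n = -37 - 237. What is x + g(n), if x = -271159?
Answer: -271812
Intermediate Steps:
n = -274
x + g(n) = -271159 - 653 = -271812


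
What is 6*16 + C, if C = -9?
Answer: 87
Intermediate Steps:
6*16 + C = 6*16 - 9 = 96 - 9 = 87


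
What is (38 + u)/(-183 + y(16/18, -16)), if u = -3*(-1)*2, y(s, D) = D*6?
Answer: -44/279 ≈ -0.15771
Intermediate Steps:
y(s, D) = 6*D
u = 6 (u = 3*2 = 6)
(38 + u)/(-183 + y(16/18, -16)) = (38 + 6)/(-183 + 6*(-16)) = 44/(-183 - 96) = 44/(-279) = 44*(-1/279) = -44/279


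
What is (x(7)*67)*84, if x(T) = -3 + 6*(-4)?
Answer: -151956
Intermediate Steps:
x(T) = -27 (x(T) = -3 - 24 = -27)
(x(7)*67)*84 = -27*67*84 = -1809*84 = -151956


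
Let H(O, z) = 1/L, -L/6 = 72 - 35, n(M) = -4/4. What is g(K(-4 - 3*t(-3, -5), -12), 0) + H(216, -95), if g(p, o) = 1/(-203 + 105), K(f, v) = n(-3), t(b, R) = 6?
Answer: -80/5439 ≈ -0.014709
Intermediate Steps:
n(M) = -1 (n(M) = -4*1/4 = -1)
L = -222 (L = -6*(72 - 35) = -6*37 = -222)
K(f, v) = -1
H(O, z) = -1/222 (H(O, z) = 1/(-222) = -1/222)
g(p, o) = -1/98 (g(p, o) = 1/(-98) = -1/98)
g(K(-4 - 3*t(-3, -5), -12), 0) + H(216, -95) = -1/98 - 1/222 = -80/5439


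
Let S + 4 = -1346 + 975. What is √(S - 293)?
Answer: 2*I*√167 ≈ 25.846*I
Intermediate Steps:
S = -375 (S = -4 + (-1346 + 975) = -4 - 371 = -375)
√(S - 293) = √(-375 - 293) = √(-668) = 2*I*√167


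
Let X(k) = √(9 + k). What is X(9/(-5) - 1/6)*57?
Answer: 19*√6330/10 ≈ 151.17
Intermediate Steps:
X(9/(-5) - 1/6)*57 = √(9 + (9/(-5) - 1/6))*57 = √(9 + (9*(-⅕) - 1*⅙))*57 = √(9 + (-9/5 - ⅙))*57 = √(9 - 59/30)*57 = √(211/30)*57 = (√6330/30)*57 = 19*√6330/10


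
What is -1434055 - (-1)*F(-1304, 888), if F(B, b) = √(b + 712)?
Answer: -1434015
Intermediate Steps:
F(B, b) = √(712 + b)
-1434055 - (-1)*F(-1304, 888) = -1434055 - (-1)*√(712 + 888) = -1434055 - (-1)*√1600 = -1434055 - (-1)*40 = -1434055 - 1*(-40) = -1434055 + 40 = -1434015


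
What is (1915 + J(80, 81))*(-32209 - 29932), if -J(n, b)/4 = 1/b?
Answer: -9638752651/81 ≈ -1.1900e+8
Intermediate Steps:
J(n, b) = -4/b
(1915 + J(80, 81))*(-32209 - 29932) = (1915 - 4/81)*(-32209 - 29932) = (1915 - 4*1/81)*(-62141) = (1915 - 4/81)*(-62141) = (155111/81)*(-62141) = -9638752651/81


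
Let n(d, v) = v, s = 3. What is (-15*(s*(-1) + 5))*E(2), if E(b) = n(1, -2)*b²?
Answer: 240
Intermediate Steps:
E(b) = -2*b²
(-15*(s*(-1) + 5))*E(2) = (-15*(3*(-1) + 5))*(-2*2²) = (-15*(-3 + 5))*(-2*4) = -15*2*(-8) = -30*(-8) = 240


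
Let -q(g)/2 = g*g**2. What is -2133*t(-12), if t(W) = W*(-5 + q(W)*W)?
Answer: -1061645292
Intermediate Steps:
q(g) = -2*g**3 (q(g) = -2*g*g**2 = -2*g**3)
t(W) = W*(-5 - 2*W**4) (t(W) = W*(-5 + (-2*W**3)*W) = W*(-5 - 2*W**4))
-2133*t(-12) = -(-25596)*(-5 - 2*(-12)**4) = -(-25596)*(-5 - 2*20736) = -(-25596)*(-5 - 41472) = -(-25596)*(-41477) = -2133*497724 = -1061645292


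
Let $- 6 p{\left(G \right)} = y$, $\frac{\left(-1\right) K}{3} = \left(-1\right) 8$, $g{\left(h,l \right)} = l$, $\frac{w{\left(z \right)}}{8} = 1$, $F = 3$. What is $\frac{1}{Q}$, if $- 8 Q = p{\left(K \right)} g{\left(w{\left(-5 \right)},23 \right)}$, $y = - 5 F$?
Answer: $- \frac{16}{115} \approx -0.13913$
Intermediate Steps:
$w{\left(z \right)} = 8$ ($w{\left(z \right)} = 8 \cdot 1 = 8$)
$y = -15$ ($y = \left(-5\right) 3 = -15$)
$K = 24$ ($K = - 3 \left(\left(-1\right) 8\right) = \left(-3\right) \left(-8\right) = 24$)
$p{\left(G \right)} = \frac{5}{2}$ ($p{\left(G \right)} = \left(- \frac{1}{6}\right) \left(-15\right) = \frac{5}{2}$)
$Q = - \frac{115}{16}$ ($Q = - \frac{\frac{5}{2} \cdot 23}{8} = \left(- \frac{1}{8}\right) \frac{115}{2} = - \frac{115}{16} \approx -7.1875$)
$\frac{1}{Q} = \frac{1}{- \frac{115}{16}} = - \frac{16}{115}$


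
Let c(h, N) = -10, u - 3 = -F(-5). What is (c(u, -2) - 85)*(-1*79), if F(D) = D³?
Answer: 7505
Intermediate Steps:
u = 128 (u = 3 - 1*(-5)³ = 3 - 1*(-125) = 3 + 125 = 128)
(c(u, -2) - 85)*(-1*79) = (-10 - 85)*(-1*79) = -95*(-79) = 7505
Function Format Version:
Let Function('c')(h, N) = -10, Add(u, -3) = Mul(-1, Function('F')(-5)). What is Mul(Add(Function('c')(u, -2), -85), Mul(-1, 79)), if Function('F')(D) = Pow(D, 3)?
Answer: 7505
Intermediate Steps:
u = 128 (u = Add(3, Mul(-1, Pow(-5, 3))) = Add(3, Mul(-1, -125)) = Add(3, 125) = 128)
Mul(Add(Function('c')(u, -2), -85), Mul(-1, 79)) = Mul(Add(-10, -85), Mul(-1, 79)) = Mul(-95, -79) = 7505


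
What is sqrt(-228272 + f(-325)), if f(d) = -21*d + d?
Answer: 2*I*sqrt(55443) ≈ 470.93*I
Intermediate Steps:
f(d) = -20*d
sqrt(-228272 + f(-325)) = sqrt(-228272 - 20*(-325)) = sqrt(-228272 + 6500) = sqrt(-221772) = 2*I*sqrt(55443)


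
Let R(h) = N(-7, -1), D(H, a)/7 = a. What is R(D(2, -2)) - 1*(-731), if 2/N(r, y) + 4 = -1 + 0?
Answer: 3653/5 ≈ 730.60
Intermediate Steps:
N(r, y) = -2/5 (N(r, y) = 2/(-4 + (-1 + 0)) = 2/(-4 - 1) = 2/(-5) = 2*(-1/5) = -2/5)
D(H, a) = 7*a
R(h) = -2/5
R(D(2, -2)) - 1*(-731) = -2/5 - 1*(-731) = -2/5 + 731 = 3653/5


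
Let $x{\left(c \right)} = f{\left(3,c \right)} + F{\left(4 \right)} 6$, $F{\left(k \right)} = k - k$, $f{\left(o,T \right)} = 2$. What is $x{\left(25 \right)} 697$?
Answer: $1394$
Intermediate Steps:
$F{\left(k \right)} = 0$
$x{\left(c \right)} = 2$ ($x{\left(c \right)} = 2 + 0 \cdot 6 = 2 + 0 = 2$)
$x{\left(25 \right)} 697 = 2 \cdot 697 = 1394$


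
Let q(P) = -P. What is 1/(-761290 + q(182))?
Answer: -1/761472 ≈ -1.3132e-6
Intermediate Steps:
1/(-761290 + q(182)) = 1/(-761290 - 1*182) = 1/(-761290 - 182) = 1/(-761472) = -1/761472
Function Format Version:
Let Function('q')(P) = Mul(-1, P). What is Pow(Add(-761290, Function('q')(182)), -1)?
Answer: Rational(-1, 761472) ≈ -1.3132e-6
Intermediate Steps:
Pow(Add(-761290, Function('q')(182)), -1) = Pow(Add(-761290, Mul(-1, 182)), -1) = Pow(Add(-761290, -182), -1) = Pow(-761472, -1) = Rational(-1, 761472)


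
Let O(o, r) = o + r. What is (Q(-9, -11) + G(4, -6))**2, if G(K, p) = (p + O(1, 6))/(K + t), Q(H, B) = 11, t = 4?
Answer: 7921/64 ≈ 123.77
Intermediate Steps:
G(K, p) = (7 + p)/(4 + K) (G(K, p) = (p + (1 + 6))/(K + 4) = (p + 7)/(4 + K) = (7 + p)/(4 + K))
(Q(-9, -11) + G(4, -6))**2 = (11 + (7 - 6)/(4 + 4))**2 = (11 + 1/8)**2 = (89/8)**2 = 7921/64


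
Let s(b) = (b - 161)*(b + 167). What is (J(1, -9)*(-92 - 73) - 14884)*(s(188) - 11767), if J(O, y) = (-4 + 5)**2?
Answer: 32836918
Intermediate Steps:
s(b) = (-161 + b)*(167 + b)
J(O, y) = 1 (J(O, y) = 1**2 = 1)
(J(1, -9)*(-92 - 73) - 14884)*(s(188) - 11767) = (1*(-92 - 73) - 14884)*((-26887 + 188**2 + 6*188) - 11767) = (1*(-165) - 14884)*((-26887 + 35344 + 1128) - 11767) = (-165 - 14884)*(9585 - 11767) = -15049*(-2182) = 32836918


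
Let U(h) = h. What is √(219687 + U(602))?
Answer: √220289 ≈ 469.35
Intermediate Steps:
√(219687 + U(602)) = √(219687 + 602) = √220289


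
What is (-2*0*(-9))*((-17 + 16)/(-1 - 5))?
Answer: 0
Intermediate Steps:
(-2*0*(-9))*((-17 + 16)/(-1 - 5)) = (0*(-9))*(-1/(-6)) = 0*(-1*(-⅙)) = 0*(⅙) = 0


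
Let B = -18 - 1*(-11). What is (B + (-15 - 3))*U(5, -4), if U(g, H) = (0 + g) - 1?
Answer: -100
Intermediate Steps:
U(g, H) = -1 + g (U(g, H) = g - 1 = -1 + g)
B = -7 (B = -18 + 11 = -7)
(B + (-15 - 3))*U(5, -4) = (-7 + (-15 - 3))*(-1 + 5) = (-7 - 18)*4 = -25*4 = -100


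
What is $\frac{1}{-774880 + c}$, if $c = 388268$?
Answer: $- \frac{1}{386612} \approx -2.5866 \cdot 10^{-6}$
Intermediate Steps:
$\frac{1}{-774880 + c} = \frac{1}{-774880 + 388268} = \frac{1}{-386612} = - \frac{1}{386612}$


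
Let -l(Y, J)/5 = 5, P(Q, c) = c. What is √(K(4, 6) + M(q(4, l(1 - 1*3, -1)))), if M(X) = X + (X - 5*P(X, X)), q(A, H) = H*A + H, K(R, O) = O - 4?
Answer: √377 ≈ 19.416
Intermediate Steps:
K(R, O) = -4 + O
l(Y, J) = -25 (l(Y, J) = -5*5 = -25)
q(A, H) = H + A*H (q(A, H) = A*H + H = H + A*H)
M(X) = -3*X (M(X) = X + (X - 5*X) = X - 4*X = -3*X)
√(K(4, 6) + M(q(4, l(1 - 1*3, -1)))) = √((-4 + 6) - (-75)*(1 + 4)) = √(2 - (-75)*5) = √(2 - 3*(-125)) = √(2 + 375) = √377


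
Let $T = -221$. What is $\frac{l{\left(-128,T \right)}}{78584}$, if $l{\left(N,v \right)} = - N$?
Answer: $\frac{16}{9823} \approx 0.0016288$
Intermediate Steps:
$\frac{l{\left(-128,T \right)}}{78584} = \frac{\left(-1\right) \left(-128\right)}{78584} = 128 \cdot \frac{1}{78584} = \frac{16}{9823}$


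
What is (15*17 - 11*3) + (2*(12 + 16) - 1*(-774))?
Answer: 1052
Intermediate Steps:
(15*17 - 11*3) + (2*(12 + 16) - 1*(-774)) = (255 - 33) + (2*28 + 774) = 222 + (56 + 774) = 222 + 830 = 1052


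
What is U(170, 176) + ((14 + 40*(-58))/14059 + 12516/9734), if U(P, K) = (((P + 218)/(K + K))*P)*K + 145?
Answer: 2266659951045/68425153 ≈ 33126.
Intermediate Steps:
U(P, K) = 145 + P*(218 + P)/2 (U(P, K) = (((218 + P)/((2*K)))*P)*K + 145 = (((218 + P)*(1/(2*K)))*P)*K + 145 = (((218 + P)/(2*K))*P)*K + 145 = (P*(218 + P)/(2*K))*K + 145 = P*(218 + P)/2 + 145 = 145 + P*(218 + P)/2)
U(170, 176) + ((14 + 40*(-58))/14059 + 12516/9734) = (145 + (1/2)*170**2 + 109*170) + ((14 + 40*(-58))/14059 + 12516/9734) = (145 + (1/2)*28900 + 18530) + ((14 - 2320)*(1/14059) + 12516*(1/9734)) = (145 + 14450 + 18530) + (-2306*1/14059 + 6258/4867) = 33125 + (-2306/14059 + 6258/4867) = 33125 + 76757920/68425153 = 2266659951045/68425153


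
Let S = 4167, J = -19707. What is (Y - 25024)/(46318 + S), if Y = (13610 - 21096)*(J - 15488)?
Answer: 263444746/50485 ≈ 5218.3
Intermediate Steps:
Y = 263469770 (Y = (13610 - 21096)*(-19707 - 15488) = -7486*(-35195) = 263469770)
(Y - 25024)/(46318 + S) = (263469770 - 25024)/(46318 + 4167) = 263444746/50485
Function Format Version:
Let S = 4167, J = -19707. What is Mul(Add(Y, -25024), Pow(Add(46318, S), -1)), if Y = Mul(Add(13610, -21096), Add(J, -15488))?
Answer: Rational(263444746, 50485) ≈ 5218.3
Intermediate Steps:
Y = 263469770 (Y = Mul(Add(13610, -21096), Add(-19707, -15488)) = Mul(-7486, -35195) = 263469770)
Mul(Add(Y, -25024), Pow(Add(46318, S), -1)) = Mul(Add(263469770, -25024), Pow(Add(46318, 4167), -1)) = Mul(263444746, Pow(50485, -1)) = Mul(263444746, Rational(1, 50485)) = Rational(263444746, 50485)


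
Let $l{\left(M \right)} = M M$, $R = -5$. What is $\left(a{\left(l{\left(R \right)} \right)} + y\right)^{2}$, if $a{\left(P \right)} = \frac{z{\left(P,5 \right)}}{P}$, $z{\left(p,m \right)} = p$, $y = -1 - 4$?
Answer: $16$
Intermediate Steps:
$y = -5$ ($y = -1 - 4 = -5$)
$l{\left(M \right)} = M^{2}$
$a{\left(P \right)} = 1$ ($a{\left(P \right)} = \frac{P}{P} = 1$)
$\left(a{\left(l{\left(R \right)} \right)} + y\right)^{2} = \left(1 - 5\right)^{2} = \left(-4\right)^{2} = 16$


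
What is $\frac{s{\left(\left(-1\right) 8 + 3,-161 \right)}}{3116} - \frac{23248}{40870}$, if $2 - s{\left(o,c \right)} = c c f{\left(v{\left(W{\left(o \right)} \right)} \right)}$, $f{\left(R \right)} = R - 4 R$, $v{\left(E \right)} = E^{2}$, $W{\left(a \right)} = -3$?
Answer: $\frac{14265602631}{63675460} \approx 224.04$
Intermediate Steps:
$f{\left(R \right)} = - 3 R$
$s{\left(o,c \right)} = 2 + 27 c^{2}$ ($s{\left(o,c \right)} = 2 - c c \left(- 3 \left(-3\right)^{2}\right) = 2 - c^{2} \left(\left(-3\right) 9\right) = 2 - c^{2} \left(-27\right) = 2 - - 27 c^{2} = 2 + 27 c^{2}$)
$\frac{s{\left(\left(-1\right) 8 + 3,-161 \right)}}{3116} - \frac{23248}{40870} = \frac{2 + 27 \left(-161\right)^{2}}{3116} - \frac{23248}{40870} = \left(2 + 27 \cdot 25921\right) \frac{1}{3116} - \frac{11624}{20435} = \left(2 + 699867\right) \frac{1}{3116} - \frac{11624}{20435} = 699869 \cdot \frac{1}{3116} - \frac{11624}{20435} = \frac{699869}{3116} - \frac{11624}{20435} = \frac{14265602631}{63675460}$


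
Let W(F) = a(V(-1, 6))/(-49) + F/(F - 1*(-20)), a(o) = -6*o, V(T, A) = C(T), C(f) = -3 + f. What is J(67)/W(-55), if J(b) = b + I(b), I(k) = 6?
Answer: 3577/53 ≈ 67.491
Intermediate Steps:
V(T, A) = -3 + T
J(b) = 6 + b (J(b) = b + 6 = 6 + b)
W(F) = -24/49 + F/(20 + F) (W(F) = -6*(-3 - 1)/(-49) + F/(F - 1*(-20)) = -6*(-4)*(-1/49) + F/(F + 20) = 24*(-1/49) + F/(20 + F) = -24/49 + F/(20 + F))
J(67)/W(-55) = (6 + 67)/((5*(-96 + 5*(-55))/(49*(20 - 55)))) = 73/(((5/49)*(-96 - 275)/(-35))) = 73/(((5/49)*(-1/35)*(-371))) = 73/(53/49) = 73*(49/53) = 3577/53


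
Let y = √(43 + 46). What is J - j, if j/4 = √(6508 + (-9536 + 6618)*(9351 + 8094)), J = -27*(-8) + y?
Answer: 216 + √89 - 4*I*√50898002 ≈ 225.43 - 28537.0*I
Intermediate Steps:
y = √89 ≈ 9.4340
J = 216 + √89 (J = -27*(-8) + √89 = 216 + √89 ≈ 225.43)
j = 4*I*√50898002 (j = 4*√(6508 + (-9536 + 6618)*(9351 + 8094)) = 4*√(6508 - 2918*17445) = 4*√(6508 - 50904510) = 4*√(-50898002) = 4*(I*√50898002) = 4*I*√50898002 ≈ 28537.0*I)
J - j = (216 + √89) - 4*I*√50898002 = 216 + √89 - 4*I*√50898002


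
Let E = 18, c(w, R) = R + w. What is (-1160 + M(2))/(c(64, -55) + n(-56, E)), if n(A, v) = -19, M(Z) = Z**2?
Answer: 578/5 ≈ 115.60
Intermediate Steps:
(-1160 + M(2))/(c(64, -55) + n(-56, E)) = (-1160 + 2**2)/((-55 + 64) - 19) = (-1160 + 4)/(9 - 19) = -1156/(-10) = -1156*(-1/10) = 578/5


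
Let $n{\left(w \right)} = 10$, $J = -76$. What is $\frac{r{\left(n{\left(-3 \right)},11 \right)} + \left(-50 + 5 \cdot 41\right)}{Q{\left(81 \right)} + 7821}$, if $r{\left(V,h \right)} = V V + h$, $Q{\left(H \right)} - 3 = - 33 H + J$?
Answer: $\frac{38}{725} \approx 0.052414$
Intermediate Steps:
$Q{\left(H \right)} = -73 - 33 H$ ($Q{\left(H \right)} = 3 - \left(76 + 33 H\right) = -73 - 33 H$)
$r{\left(V,h \right)} = h + V^{2}$ ($r{\left(V,h \right)} = V^{2} + h = h + V^{2}$)
$\frac{r{\left(n{\left(-3 \right)},11 \right)} + \left(-50 + 5 \cdot 41\right)}{Q{\left(81 \right)} + 7821} = \frac{\left(11 + 10^{2}\right) + \left(-50 + 5 \cdot 41\right)}{\left(-73 - 2673\right) + 7821} = \frac{\left(11 + 100\right) + \left(-50 + 205\right)}{\left(-73 - 2673\right) + 7821} = \frac{111 + 155}{-2746 + 7821} = \frac{266}{5075} = 266 \cdot \frac{1}{5075} = \frac{38}{725}$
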